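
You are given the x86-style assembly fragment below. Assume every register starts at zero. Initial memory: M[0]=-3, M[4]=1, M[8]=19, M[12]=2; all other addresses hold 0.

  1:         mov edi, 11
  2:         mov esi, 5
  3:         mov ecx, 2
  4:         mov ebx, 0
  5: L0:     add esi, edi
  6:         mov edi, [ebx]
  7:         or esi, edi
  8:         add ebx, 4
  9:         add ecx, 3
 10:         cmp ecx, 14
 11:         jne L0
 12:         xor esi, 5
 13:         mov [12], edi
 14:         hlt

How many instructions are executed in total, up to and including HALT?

mov edi, 11 → edi=11
mov esi, 5 → esi=5
mov ecx, 2 → ecx=2
mov ebx, 0 → ebx=0
add esi, edi → esi=5+11=16
mov edi, [ebx] → edi=M[0]=-3
or esi, edi → esi=16|(-3)=-3
add ebx, 4 → ebx=0+4=4
add ecx, 3 → ecx=2+3=5
cmp ecx, 14  (cmp 5,14)
jne L0: taken
add esi, edi → esi=(-3)+(-3)=-6
mov edi, [ebx] → edi=M[4]=1
or esi, edi → esi=(-6)|1=-5
add ebx, 4 → ebx=4+4=8
add ecx, 3 → ecx=5+3=8
cmp ecx, 14  (cmp 8,14)
jne L0: taken
add esi, edi → esi=(-5)+1=-4
mov edi, [ebx] → edi=M[8]=19
or esi, edi → esi=(-4)|19=-1
add ebx, 4 → ebx=8+4=12
add ecx, 3 → ecx=8+3=11
cmp ecx, 14  (cmp 11,14)
jne L0: taken
add esi, edi → esi=(-1)+19=18
mov edi, [ebx] → edi=M[12]=2
or esi, edi → esi=18|2=18
add ebx, 4 → ebx=12+4=16
add ecx, 3 → ecx=11+3=14
cmp ecx, 14  (cmp 14,14)
jne L0: not taken
xor esi, 5 → esi=18^5=23
mov [12], edi → M[12]=2
halt.
Total executed instructions: 35.

35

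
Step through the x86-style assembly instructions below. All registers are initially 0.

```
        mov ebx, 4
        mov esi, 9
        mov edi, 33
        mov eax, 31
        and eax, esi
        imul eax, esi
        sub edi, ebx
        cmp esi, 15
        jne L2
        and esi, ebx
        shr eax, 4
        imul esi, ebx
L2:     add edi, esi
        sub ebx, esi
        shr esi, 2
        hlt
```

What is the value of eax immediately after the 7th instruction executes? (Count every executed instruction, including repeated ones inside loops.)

81

after mov ebx, 4: ebx=4
after mov esi, 9: esi=9
after mov edi, 33: edi=33
after mov eax, 31: eax=31
after and eax, esi: eax=31&9=9
after imul eax, esi: eax=9*9=81
after sub edi, ebx: edi=33-4=29
After step 7: eax = 81.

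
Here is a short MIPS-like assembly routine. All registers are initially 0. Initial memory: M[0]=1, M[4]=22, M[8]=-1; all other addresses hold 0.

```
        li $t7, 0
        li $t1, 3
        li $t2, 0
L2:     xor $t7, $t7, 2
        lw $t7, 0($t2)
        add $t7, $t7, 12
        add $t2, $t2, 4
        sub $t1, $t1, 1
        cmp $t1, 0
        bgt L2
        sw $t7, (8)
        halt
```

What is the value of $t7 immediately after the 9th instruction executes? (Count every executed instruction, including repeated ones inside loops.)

13

li $t7, 0 → $t7=0
li $t1, 3 → $t1=3
li $t2, 0 → $t2=0
xor $t7, $t7, 2 → $t7=0^2=2
lw $t7, 0($t2) → $t7=M[0]=1
add $t7, $t7, 12 → $t7=1+12=13
add $t2, $t2, 4 → $t2=0+4=4
sub $t1, $t1, 1 → $t1=3-1=2
cmp $t1, 0  (cmp 2,0)
After step 9: $t7 = 13.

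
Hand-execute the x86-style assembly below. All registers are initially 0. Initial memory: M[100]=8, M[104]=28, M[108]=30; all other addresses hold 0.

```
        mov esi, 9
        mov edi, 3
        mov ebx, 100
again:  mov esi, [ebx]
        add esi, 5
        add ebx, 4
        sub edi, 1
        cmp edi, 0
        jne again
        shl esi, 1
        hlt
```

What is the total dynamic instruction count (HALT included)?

mov esi, 9 → esi=9
mov edi, 3 → edi=3
mov ebx, 100 → ebx=100
mov esi, [ebx] → esi=M[100]=8
add esi, 5 → esi=8+5=13
add ebx, 4 → ebx=100+4=104
sub edi, 1 → edi=3-1=2
cmp edi, 0  (cmp 2,0)
jne again: taken
mov esi, [ebx] → esi=M[104]=28
add esi, 5 → esi=28+5=33
add ebx, 4 → ebx=104+4=108
sub edi, 1 → edi=2-1=1
cmp edi, 0  (cmp 1,0)
jne again: taken
mov esi, [ebx] → esi=M[108]=30
add esi, 5 → esi=30+5=35
add ebx, 4 → ebx=108+4=112
sub edi, 1 → edi=1-1=0
cmp edi, 0  (cmp 0,0)
jne again: not taken
shl esi, 1 → esi=35<<1=70
halt.
Total executed instructions: 23.

23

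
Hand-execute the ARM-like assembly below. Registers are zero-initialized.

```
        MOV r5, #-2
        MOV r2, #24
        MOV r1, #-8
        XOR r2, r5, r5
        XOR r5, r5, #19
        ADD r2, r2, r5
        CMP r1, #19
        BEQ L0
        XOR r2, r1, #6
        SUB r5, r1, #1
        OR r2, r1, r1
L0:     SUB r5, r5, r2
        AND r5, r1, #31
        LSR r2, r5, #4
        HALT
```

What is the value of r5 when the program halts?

24

MOV r5, #-2 → r5=-2
MOV r2, #24 → r2=24
MOV r1, #-8 → r1=-8
XOR r2, r5, r5 → r2=(-2)^(-2)=0
XOR r5, r5, #19 → r5=(-2)^19=-19
ADD r2, r2, r5 → r2=0+(-19)=-19
CMP r1, #19  (cmp -8,19)
BEQ L0: not taken
XOR r2, r1, #6 → r2=(-8)^6=-2
SUB r5, r1, #1 → r5=(-8)-1=-9
OR r2, r1, r1 → r2=(-8)|(-8)=-8
SUB r5, r5, r2 → r5=(-9)-(-8)=-1
AND r5, r1, #31 → r5=(-8)&31=24
LSR r2, r5, #4 → r2=24>>4=1
halt.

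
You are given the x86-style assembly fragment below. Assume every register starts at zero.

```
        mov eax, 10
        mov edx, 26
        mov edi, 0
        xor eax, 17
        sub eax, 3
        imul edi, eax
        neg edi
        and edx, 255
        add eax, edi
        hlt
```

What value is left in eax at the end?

24

mov eax, 10 → eax=10
mov edx, 26 → edx=26
mov edi, 0 → edi=0
xor eax, 17 → eax=10^17=27
sub eax, 3 → eax=27-3=24
imul edi, eax → edi=0*24=0
neg edi → edi=-(0)=0
and edx, 255 → edx=26&255=26
add eax, edi → eax=24+0=24
halt.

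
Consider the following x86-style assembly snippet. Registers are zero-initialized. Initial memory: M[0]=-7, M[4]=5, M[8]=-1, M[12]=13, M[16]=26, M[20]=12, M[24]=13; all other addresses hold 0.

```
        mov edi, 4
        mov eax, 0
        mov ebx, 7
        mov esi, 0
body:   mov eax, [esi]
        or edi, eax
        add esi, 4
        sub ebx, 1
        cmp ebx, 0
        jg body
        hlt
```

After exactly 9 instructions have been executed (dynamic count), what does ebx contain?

6

after mov edi, 4: edi=4
after mov eax, 0: eax=0
after mov ebx, 7: ebx=7
after mov esi, 0: esi=0
after mov eax, [esi]: eax=M[0]=-7
after or edi, eax: edi=4|(-7)=-3
after add esi, 4: esi=0+4=4
after sub ebx, 1: ebx=7-1=6
cmp ebx, 0  (cmp 6,0)
After step 9: ebx = 6.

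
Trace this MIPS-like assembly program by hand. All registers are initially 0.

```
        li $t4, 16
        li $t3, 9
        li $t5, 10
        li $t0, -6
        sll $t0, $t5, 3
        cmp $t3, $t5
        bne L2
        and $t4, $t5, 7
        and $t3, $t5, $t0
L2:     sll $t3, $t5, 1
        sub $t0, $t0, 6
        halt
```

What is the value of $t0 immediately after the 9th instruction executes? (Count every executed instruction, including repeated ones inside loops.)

after li $t4, 16: $t4=16
after li $t3, 9: $t3=9
after li $t5, 10: $t5=10
after li $t0, -6: $t0=-6
after sll $t0, $t5, 3: $t0=10<<3=80
cmp $t3, $t5  (cmp 9,10)
bne L2: taken
after sll $t3, $t5, 1: $t3=10<<1=20
after sub $t0, $t0, 6: $t0=80-6=74
After step 9: $t0 = 74.

74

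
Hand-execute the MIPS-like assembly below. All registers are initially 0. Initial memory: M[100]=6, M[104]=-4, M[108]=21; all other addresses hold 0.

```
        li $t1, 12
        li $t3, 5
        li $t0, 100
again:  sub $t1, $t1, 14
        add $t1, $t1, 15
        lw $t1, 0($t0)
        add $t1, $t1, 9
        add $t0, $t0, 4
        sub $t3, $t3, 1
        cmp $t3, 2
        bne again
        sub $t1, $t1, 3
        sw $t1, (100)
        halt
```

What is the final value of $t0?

li $t1, 12 → $t1=12
li $t3, 5 → $t3=5
li $t0, 100 → $t0=100
sub $t1, $t1, 14 → $t1=12-14=-2
add $t1, $t1, 15 → $t1=(-2)+15=13
lw $t1, 0($t0) → $t1=M[100]=6
add $t1, $t1, 9 → $t1=6+9=15
add $t0, $t0, 4 → $t0=100+4=104
sub $t3, $t3, 1 → $t3=5-1=4
cmp $t3, 2  (cmp 4,2)
bne again: taken
sub $t1, $t1, 14 → $t1=15-14=1
add $t1, $t1, 15 → $t1=1+15=16
lw $t1, 0($t0) → $t1=M[104]=-4
add $t1, $t1, 9 → $t1=(-4)+9=5
add $t0, $t0, 4 → $t0=104+4=108
sub $t3, $t3, 1 → $t3=4-1=3
cmp $t3, 2  (cmp 3,2)
bne again: taken
sub $t1, $t1, 14 → $t1=5-14=-9
add $t1, $t1, 15 → $t1=(-9)+15=6
lw $t1, 0($t0) → $t1=M[108]=21
add $t1, $t1, 9 → $t1=21+9=30
add $t0, $t0, 4 → $t0=108+4=112
sub $t3, $t3, 1 → $t3=3-1=2
cmp $t3, 2  (cmp 2,2)
bne again: not taken
sub $t1, $t1, 3 → $t1=30-3=27
sw $t1, (100) → M[100]=27
halt.

112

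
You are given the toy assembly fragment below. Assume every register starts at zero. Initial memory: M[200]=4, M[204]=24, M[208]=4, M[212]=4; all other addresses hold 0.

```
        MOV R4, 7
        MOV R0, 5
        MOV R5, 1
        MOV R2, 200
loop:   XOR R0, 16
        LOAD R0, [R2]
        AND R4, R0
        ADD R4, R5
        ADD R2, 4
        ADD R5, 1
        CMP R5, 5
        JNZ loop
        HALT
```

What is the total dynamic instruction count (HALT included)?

37

after MOV R4, 7: R4=7
after MOV R0, 5: R0=5
after MOV R5, 1: R5=1
after MOV R2, 200: R2=200
after XOR R0, 16: R0=5^16=21
after LOAD R0, [R2]: R0=M[200]=4
after AND R4, R0: R4=7&4=4
after ADD R4, R5: R4=4+1=5
after ADD R2, 4: R2=200+4=204
after ADD R5, 1: R5=1+1=2
CMP R5, 5  (cmp 2,5)
JNZ loop: taken
after XOR R0, 16: R0=4^16=20
after LOAD R0, [R2]: R0=M[204]=24
after AND R4, R0: R4=5&24=0
after ADD R4, R5: R4=0+2=2
after ADD R2, 4: R2=204+4=208
after ADD R5, 1: R5=2+1=3
CMP R5, 5  (cmp 3,5)
JNZ loop: taken
after XOR R0, 16: R0=24^16=8
after LOAD R0, [R2]: R0=M[208]=4
after AND R4, R0: R4=2&4=0
after ADD R4, R5: R4=0+3=3
after ADD R2, 4: R2=208+4=212
after ADD R5, 1: R5=3+1=4
CMP R5, 5  (cmp 4,5)
JNZ loop: taken
after XOR R0, 16: R0=4^16=20
after LOAD R0, [R2]: R0=M[212]=4
after AND R4, R0: R4=3&4=0
after ADD R4, R5: R4=0+4=4
after ADD R2, 4: R2=212+4=216
after ADD R5, 1: R5=4+1=5
CMP R5, 5  (cmp 5,5)
JNZ loop: not taken
halt.
Total executed instructions: 37.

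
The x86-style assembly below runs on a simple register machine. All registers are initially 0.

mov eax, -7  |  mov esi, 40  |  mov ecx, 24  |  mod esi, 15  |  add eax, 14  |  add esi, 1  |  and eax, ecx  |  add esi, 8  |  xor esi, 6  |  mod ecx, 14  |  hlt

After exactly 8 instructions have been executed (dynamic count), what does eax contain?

0

eax=-7
esi=40
ecx=24
esi=40%15=10
eax=(-7)+14=7
esi=10+1=11
eax=7&24=0
esi=11+8=19
After step 8: eax = 0.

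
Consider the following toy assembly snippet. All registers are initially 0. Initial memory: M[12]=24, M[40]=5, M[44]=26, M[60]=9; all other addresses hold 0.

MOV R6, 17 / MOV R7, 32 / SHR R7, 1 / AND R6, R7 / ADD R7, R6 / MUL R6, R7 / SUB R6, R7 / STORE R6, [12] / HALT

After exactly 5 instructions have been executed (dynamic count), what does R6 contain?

MOV R6, 17 → R6=17
MOV R7, 32 → R7=32
SHR R7, 1 → R7=32>>1=16
AND R6, R7 → R6=17&16=16
ADD R7, R6 → R7=16+16=32
After step 5: R6 = 16.

16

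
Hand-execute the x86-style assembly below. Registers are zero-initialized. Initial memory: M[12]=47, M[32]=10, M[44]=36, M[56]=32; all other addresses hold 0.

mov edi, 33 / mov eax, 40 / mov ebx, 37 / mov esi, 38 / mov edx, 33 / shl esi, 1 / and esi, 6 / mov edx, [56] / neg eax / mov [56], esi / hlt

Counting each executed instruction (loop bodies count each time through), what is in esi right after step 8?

after mov edi, 33: edi=33
after mov eax, 40: eax=40
after mov ebx, 37: ebx=37
after mov esi, 38: esi=38
after mov edx, 33: edx=33
after shl esi, 1: esi=38<<1=76
after and esi, 6: esi=76&6=4
after mov edx, [56]: edx=M[56]=32
After step 8: esi = 4.

4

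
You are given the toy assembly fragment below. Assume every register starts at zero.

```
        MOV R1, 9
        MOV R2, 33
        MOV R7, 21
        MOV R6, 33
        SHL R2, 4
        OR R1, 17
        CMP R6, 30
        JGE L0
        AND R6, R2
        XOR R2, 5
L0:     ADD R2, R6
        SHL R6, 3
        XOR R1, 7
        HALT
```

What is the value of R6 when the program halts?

264

R1=9
R2=33
R7=21
R6=33
R2=33<<4=528
R1=9|17=25
CMP R6, 30  (cmp 33,30)
JGE L0: taken
R2=528+33=561
R6=33<<3=264
R1=25^7=30
halt.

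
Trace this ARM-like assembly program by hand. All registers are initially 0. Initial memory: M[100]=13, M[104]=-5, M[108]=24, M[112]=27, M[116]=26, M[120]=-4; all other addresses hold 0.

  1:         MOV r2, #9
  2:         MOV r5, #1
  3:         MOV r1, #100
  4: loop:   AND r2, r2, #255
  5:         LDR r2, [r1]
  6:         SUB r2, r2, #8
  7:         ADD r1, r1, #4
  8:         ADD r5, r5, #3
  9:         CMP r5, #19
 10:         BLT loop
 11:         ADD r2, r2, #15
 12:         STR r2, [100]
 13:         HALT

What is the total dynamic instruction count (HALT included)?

after MOV r2, #9: r2=9
after MOV r5, #1: r5=1
after MOV r1, #100: r1=100
after AND r2, r2, #255: r2=9&255=9
after LDR r2, [r1]: r2=M[100]=13
after SUB r2, r2, #8: r2=13-8=5
after ADD r1, r1, #4: r1=100+4=104
after ADD r5, r5, #3: r5=1+3=4
CMP r5, #19  (cmp 4,19)
BLT loop: taken
after AND r2, r2, #255: r2=5&255=5
after LDR r2, [r1]: r2=M[104]=-5
after SUB r2, r2, #8: r2=(-5)-8=-13
after ADD r1, r1, #4: r1=104+4=108
after ADD r5, r5, #3: r5=4+3=7
CMP r5, #19  (cmp 7,19)
BLT loop: taken
after AND r2, r2, #255: r2=(-13)&255=243
after LDR r2, [r1]: r2=M[108]=24
after SUB r2, r2, #8: r2=24-8=16
after ADD r1, r1, #4: r1=108+4=112
after ADD r5, r5, #3: r5=7+3=10
CMP r5, #19  (cmp 10,19)
BLT loop: taken
after AND r2, r2, #255: r2=16&255=16
after LDR r2, [r1]: r2=M[112]=27
after SUB r2, r2, #8: r2=27-8=19
after ADD r1, r1, #4: r1=112+4=116
after ADD r5, r5, #3: r5=10+3=13
CMP r5, #19  (cmp 13,19)
BLT loop: taken
after AND r2, r2, #255: r2=19&255=19
after LDR r2, [r1]: r2=M[116]=26
after SUB r2, r2, #8: r2=26-8=18
after ADD r1, r1, #4: r1=116+4=120
after ADD r5, r5, #3: r5=13+3=16
CMP r5, #19  (cmp 16,19)
BLT loop: taken
after AND r2, r2, #255: r2=18&255=18
after LDR r2, [r1]: r2=M[120]=-4
after SUB r2, r2, #8: r2=(-4)-8=-12
after ADD r1, r1, #4: r1=120+4=124
after ADD r5, r5, #3: r5=16+3=19
CMP r5, #19  (cmp 19,19)
BLT loop: not taken
after ADD r2, r2, #15: r2=(-12)+15=3
STR r2, [100] → M[100]=3
halt.
Total executed instructions: 48.

48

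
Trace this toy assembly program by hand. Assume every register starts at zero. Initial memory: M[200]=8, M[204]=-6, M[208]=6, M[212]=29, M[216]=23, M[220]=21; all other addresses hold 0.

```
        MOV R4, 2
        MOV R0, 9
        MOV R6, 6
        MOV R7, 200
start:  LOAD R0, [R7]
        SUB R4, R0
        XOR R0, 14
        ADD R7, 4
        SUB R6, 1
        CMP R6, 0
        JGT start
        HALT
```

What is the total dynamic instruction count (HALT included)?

47

R4=2
R0=9
R6=6
R7=200
R0=M[200]=8
R4=2-8=-6
R0=8^14=6
R7=200+4=204
R6=6-1=5
CMP R6, 0  (cmp 5,0)
JGT start: taken
R0=M[204]=-6
R4=(-6)-(-6)=0
R0=(-6)^14=-12
R7=204+4=208
R6=5-1=4
CMP R6, 0  (cmp 4,0)
JGT start: taken
R0=M[208]=6
R4=0-6=-6
R0=6^14=8
R7=208+4=212
R6=4-1=3
CMP R6, 0  (cmp 3,0)
JGT start: taken
R0=M[212]=29
R4=(-6)-29=-35
R0=29^14=19
R7=212+4=216
R6=3-1=2
CMP R6, 0  (cmp 2,0)
JGT start: taken
R0=M[216]=23
R4=(-35)-23=-58
R0=23^14=25
R7=216+4=220
R6=2-1=1
CMP R6, 0  (cmp 1,0)
JGT start: taken
R0=M[220]=21
R4=(-58)-21=-79
R0=21^14=27
R7=220+4=224
R6=1-1=0
CMP R6, 0  (cmp 0,0)
JGT start: not taken
halt.
Total executed instructions: 47.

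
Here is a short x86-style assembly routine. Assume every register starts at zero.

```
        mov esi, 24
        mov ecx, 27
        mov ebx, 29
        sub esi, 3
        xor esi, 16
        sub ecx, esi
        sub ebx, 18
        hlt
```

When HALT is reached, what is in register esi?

mov esi, 24 → esi=24
mov ecx, 27 → ecx=27
mov ebx, 29 → ebx=29
sub esi, 3 → esi=24-3=21
xor esi, 16 → esi=21^16=5
sub ecx, esi → ecx=27-5=22
sub ebx, 18 → ebx=29-18=11
halt.

5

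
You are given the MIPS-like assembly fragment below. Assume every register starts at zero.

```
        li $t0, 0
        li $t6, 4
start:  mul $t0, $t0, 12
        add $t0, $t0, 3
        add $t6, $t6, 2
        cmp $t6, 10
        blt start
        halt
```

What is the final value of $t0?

after li $t0, 0: $t0=0
after li $t6, 4: $t6=4
after mul $t0, $t0, 12: $t0=0*12=0
after add $t0, $t0, 3: $t0=0+3=3
after add $t6, $t6, 2: $t6=4+2=6
cmp $t6, 10  (cmp 6,10)
blt start: taken
after mul $t0, $t0, 12: $t0=3*12=36
after add $t0, $t0, 3: $t0=36+3=39
after add $t6, $t6, 2: $t6=6+2=8
cmp $t6, 10  (cmp 8,10)
blt start: taken
after mul $t0, $t0, 12: $t0=39*12=468
after add $t0, $t0, 3: $t0=468+3=471
after add $t6, $t6, 2: $t6=8+2=10
cmp $t6, 10  (cmp 10,10)
blt start: not taken
halt.

471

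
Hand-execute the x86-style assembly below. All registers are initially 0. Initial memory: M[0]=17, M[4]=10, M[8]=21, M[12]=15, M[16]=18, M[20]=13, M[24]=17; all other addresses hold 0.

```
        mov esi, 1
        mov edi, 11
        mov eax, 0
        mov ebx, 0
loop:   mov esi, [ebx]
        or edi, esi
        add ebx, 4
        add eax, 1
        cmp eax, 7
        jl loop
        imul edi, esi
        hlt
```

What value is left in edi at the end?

esi=1
edi=11
eax=0
ebx=0
esi=M[0]=17
edi=11|17=27
ebx=0+4=4
eax=0+1=1
cmp eax, 7  (cmp 1,7)
jl loop: taken
esi=M[4]=10
edi=27|10=27
ebx=4+4=8
eax=1+1=2
cmp eax, 7  (cmp 2,7)
jl loop: taken
esi=M[8]=21
edi=27|21=31
ebx=8+4=12
eax=2+1=3
cmp eax, 7  (cmp 3,7)
jl loop: taken
esi=M[12]=15
edi=31|15=31
ebx=12+4=16
eax=3+1=4
cmp eax, 7  (cmp 4,7)
jl loop: taken
esi=M[16]=18
edi=31|18=31
ebx=16+4=20
eax=4+1=5
cmp eax, 7  (cmp 5,7)
jl loop: taken
esi=M[20]=13
edi=31|13=31
ebx=20+4=24
eax=5+1=6
cmp eax, 7  (cmp 6,7)
jl loop: taken
esi=M[24]=17
edi=31|17=31
ebx=24+4=28
eax=6+1=7
cmp eax, 7  (cmp 7,7)
jl loop: not taken
edi=31*17=527
halt.

527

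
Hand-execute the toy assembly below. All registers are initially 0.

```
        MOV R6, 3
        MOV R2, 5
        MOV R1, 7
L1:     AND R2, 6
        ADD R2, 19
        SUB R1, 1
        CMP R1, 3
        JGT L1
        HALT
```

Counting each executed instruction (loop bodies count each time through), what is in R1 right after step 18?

4

MOV R6, 3 → R6=3
MOV R2, 5 → R2=5
MOV R1, 7 → R1=7
AND R2, 6 → R2=5&6=4
ADD R2, 19 → R2=4+19=23
SUB R1, 1 → R1=7-1=6
CMP R1, 3  (cmp 6,3)
JGT L1: taken
AND R2, 6 → R2=23&6=6
ADD R2, 19 → R2=6+19=25
SUB R1, 1 → R1=6-1=5
CMP R1, 3  (cmp 5,3)
JGT L1: taken
AND R2, 6 → R2=25&6=0
ADD R2, 19 → R2=0+19=19
SUB R1, 1 → R1=5-1=4
CMP R1, 3  (cmp 4,3)
JGT L1: taken
After step 18: R1 = 4.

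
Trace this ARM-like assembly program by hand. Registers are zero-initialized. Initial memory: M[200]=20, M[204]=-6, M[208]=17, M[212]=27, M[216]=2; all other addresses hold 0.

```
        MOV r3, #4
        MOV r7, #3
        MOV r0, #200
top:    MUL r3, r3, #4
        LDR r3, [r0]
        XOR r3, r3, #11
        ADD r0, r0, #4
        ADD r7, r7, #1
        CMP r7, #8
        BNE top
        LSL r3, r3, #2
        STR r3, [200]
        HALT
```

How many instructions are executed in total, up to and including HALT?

r3=4
r7=3
r0=200
r3=4*4=16
r3=M[200]=20
r3=20^11=31
r0=200+4=204
r7=3+1=4
CMP r7, #8  (cmp 4,8)
BNE top: taken
r3=31*4=124
r3=M[204]=-6
r3=(-6)^11=-15
r0=204+4=208
r7=4+1=5
CMP r7, #8  (cmp 5,8)
BNE top: taken
r3=(-15)*4=-60
r3=M[208]=17
r3=17^11=26
r0=208+4=212
r7=5+1=6
CMP r7, #8  (cmp 6,8)
BNE top: taken
r3=26*4=104
r3=M[212]=27
r3=27^11=16
r0=212+4=216
r7=6+1=7
CMP r7, #8  (cmp 7,8)
BNE top: taken
r3=16*4=64
r3=M[216]=2
r3=2^11=9
r0=216+4=220
r7=7+1=8
CMP r7, #8  (cmp 8,8)
BNE top: not taken
r3=9<<2=36
STR r3, [200] → M[200]=36
halt.
Total executed instructions: 41.

41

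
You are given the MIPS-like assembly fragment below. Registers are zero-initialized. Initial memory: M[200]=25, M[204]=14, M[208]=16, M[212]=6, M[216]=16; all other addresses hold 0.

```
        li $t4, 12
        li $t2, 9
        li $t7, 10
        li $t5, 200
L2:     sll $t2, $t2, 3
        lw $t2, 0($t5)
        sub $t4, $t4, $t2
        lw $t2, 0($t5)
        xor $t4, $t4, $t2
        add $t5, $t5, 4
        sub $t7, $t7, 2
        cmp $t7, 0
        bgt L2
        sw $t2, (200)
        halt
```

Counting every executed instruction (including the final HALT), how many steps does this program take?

51

$t4=12
$t2=9
$t7=10
$t5=200
$t2=9<<3=72
$t2=M[200]=25
$t4=12-25=-13
$t2=M[200]=25
$t4=(-13)^25=-22
$t5=200+4=204
$t7=10-2=8
cmp $t7, 0  (cmp 8,0)
bgt L2: taken
$t2=25<<3=200
$t2=M[204]=14
$t4=(-22)-14=-36
$t2=M[204]=14
$t4=(-36)^14=-46
$t5=204+4=208
$t7=8-2=6
cmp $t7, 0  (cmp 6,0)
bgt L2: taken
$t2=14<<3=112
$t2=M[208]=16
$t4=(-46)-16=-62
$t2=M[208]=16
$t4=(-62)^16=-46
$t5=208+4=212
$t7=6-2=4
cmp $t7, 0  (cmp 4,0)
bgt L2: taken
$t2=16<<3=128
$t2=M[212]=6
$t4=(-46)-6=-52
$t2=M[212]=6
$t4=(-52)^6=-54
$t5=212+4=216
$t7=4-2=2
cmp $t7, 0  (cmp 2,0)
bgt L2: taken
$t2=6<<3=48
$t2=M[216]=16
$t4=(-54)-16=-70
$t2=M[216]=16
$t4=(-70)^16=-86
$t5=216+4=220
$t7=2-2=0
cmp $t7, 0  (cmp 0,0)
bgt L2: not taken
sw $t2, (200) → M[200]=16
halt.
Total executed instructions: 51.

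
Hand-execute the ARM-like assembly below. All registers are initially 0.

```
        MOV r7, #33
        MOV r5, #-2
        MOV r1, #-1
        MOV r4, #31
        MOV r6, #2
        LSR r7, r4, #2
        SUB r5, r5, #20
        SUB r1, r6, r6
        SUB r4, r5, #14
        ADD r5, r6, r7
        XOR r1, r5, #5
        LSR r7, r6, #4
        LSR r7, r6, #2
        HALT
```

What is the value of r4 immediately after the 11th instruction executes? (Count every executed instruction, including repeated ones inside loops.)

-36

MOV r7, #33 → r7=33
MOV r5, #-2 → r5=-2
MOV r1, #-1 → r1=-1
MOV r4, #31 → r4=31
MOV r6, #2 → r6=2
LSR r7, r4, #2 → r7=31>>2=7
SUB r5, r5, #20 → r5=(-2)-20=-22
SUB r1, r6, r6 → r1=2-2=0
SUB r4, r5, #14 → r4=(-22)-14=-36
ADD r5, r6, r7 → r5=2+7=9
XOR r1, r5, #5 → r1=9^5=12
After step 11: r4 = -36.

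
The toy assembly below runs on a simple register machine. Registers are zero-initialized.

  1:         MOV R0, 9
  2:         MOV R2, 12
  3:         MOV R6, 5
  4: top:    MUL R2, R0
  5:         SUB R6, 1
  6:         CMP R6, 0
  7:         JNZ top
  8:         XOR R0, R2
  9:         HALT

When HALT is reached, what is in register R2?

after MOV R0, 9: R0=9
after MOV R2, 12: R2=12
after MOV R6, 5: R6=5
after MUL R2, R0: R2=12*9=108
after SUB R6, 1: R6=5-1=4
CMP R6, 0  (cmp 4,0)
JNZ top: taken
after MUL R2, R0: R2=108*9=972
after SUB R6, 1: R6=4-1=3
CMP R6, 0  (cmp 3,0)
JNZ top: taken
after MUL R2, R0: R2=972*9=8748
after SUB R6, 1: R6=3-1=2
CMP R6, 0  (cmp 2,0)
JNZ top: taken
after MUL R2, R0: R2=8748*9=78732
after SUB R6, 1: R6=2-1=1
CMP R6, 0  (cmp 1,0)
JNZ top: taken
after MUL R2, R0: R2=78732*9=708588
after SUB R6, 1: R6=1-1=0
CMP R6, 0  (cmp 0,0)
JNZ top: not taken
after XOR R0, R2: R0=9^708588=708581
halt.

708588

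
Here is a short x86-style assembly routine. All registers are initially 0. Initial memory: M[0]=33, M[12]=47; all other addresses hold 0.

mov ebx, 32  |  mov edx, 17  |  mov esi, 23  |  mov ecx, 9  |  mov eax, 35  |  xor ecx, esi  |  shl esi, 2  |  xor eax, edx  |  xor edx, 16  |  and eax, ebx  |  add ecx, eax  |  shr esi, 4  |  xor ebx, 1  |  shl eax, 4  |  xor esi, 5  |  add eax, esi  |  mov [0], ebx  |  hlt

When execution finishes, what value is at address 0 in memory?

33

ebx=32
edx=17
esi=23
ecx=9
eax=35
ecx=9^23=30
esi=23<<2=92
eax=35^17=50
edx=17^16=1
eax=50&32=32
ecx=30+32=62
esi=92>>4=5
ebx=32^1=33
eax=32<<4=512
esi=5^5=0
eax=512+0=512
mov [0], ebx → M[0]=33
halt.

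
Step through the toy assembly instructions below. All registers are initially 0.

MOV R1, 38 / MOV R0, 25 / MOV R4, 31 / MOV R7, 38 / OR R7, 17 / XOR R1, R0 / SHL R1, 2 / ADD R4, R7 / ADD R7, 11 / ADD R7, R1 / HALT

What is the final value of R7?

MOV R1, 38 → R1=38
MOV R0, 25 → R0=25
MOV R4, 31 → R4=31
MOV R7, 38 → R7=38
OR R7, 17 → R7=38|17=55
XOR R1, R0 → R1=38^25=63
SHL R1, 2 → R1=63<<2=252
ADD R4, R7 → R4=31+55=86
ADD R7, 11 → R7=55+11=66
ADD R7, R1 → R7=66+252=318
halt.

318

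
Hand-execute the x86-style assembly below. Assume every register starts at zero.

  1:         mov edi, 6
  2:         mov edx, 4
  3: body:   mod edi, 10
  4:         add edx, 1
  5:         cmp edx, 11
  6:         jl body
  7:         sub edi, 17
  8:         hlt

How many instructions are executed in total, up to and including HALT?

32

after mov edi, 6: edi=6
after mov edx, 4: edx=4
after mod edi, 10: edi=6%10=6
after add edx, 1: edx=4+1=5
cmp edx, 11  (cmp 5,11)
jl body: taken
after mod edi, 10: edi=6%10=6
after add edx, 1: edx=5+1=6
cmp edx, 11  (cmp 6,11)
jl body: taken
after mod edi, 10: edi=6%10=6
after add edx, 1: edx=6+1=7
cmp edx, 11  (cmp 7,11)
jl body: taken
after mod edi, 10: edi=6%10=6
after add edx, 1: edx=7+1=8
cmp edx, 11  (cmp 8,11)
jl body: taken
after mod edi, 10: edi=6%10=6
after add edx, 1: edx=8+1=9
cmp edx, 11  (cmp 9,11)
jl body: taken
after mod edi, 10: edi=6%10=6
after add edx, 1: edx=9+1=10
cmp edx, 11  (cmp 10,11)
jl body: taken
after mod edi, 10: edi=6%10=6
after add edx, 1: edx=10+1=11
cmp edx, 11  (cmp 11,11)
jl body: not taken
after sub edi, 17: edi=6-17=-11
halt.
Total executed instructions: 32.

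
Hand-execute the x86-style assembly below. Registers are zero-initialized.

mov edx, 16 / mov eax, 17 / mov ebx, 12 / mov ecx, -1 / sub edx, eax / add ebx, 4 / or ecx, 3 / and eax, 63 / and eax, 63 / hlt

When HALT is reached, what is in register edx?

-1

mov edx, 16 → edx=16
mov eax, 17 → eax=17
mov ebx, 12 → ebx=12
mov ecx, -1 → ecx=-1
sub edx, eax → edx=16-17=-1
add ebx, 4 → ebx=12+4=16
or ecx, 3 → ecx=(-1)|3=-1
and eax, 63 → eax=17&63=17
and eax, 63 → eax=17&63=17
halt.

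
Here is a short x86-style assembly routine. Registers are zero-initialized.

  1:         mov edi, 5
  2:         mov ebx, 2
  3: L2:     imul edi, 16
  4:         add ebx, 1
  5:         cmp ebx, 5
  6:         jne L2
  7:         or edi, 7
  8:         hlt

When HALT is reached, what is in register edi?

after mov edi, 5: edi=5
after mov ebx, 2: ebx=2
after imul edi, 16: edi=5*16=80
after add ebx, 1: ebx=2+1=3
cmp ebx, 5  (cmp 3,5)
jne L2: taken
after imul edi, 16: edi=80*16=1280
after add ebx, 1: ebx=3+1=4
cmp ebx, 5  (cmp 4,5)
jne L2: taken
after imul edi, 16: edi=1280*16=20480
after add ebx, 1: ebx=4+1=5
cmp ebx, 5  (cmp 5,5)
jne L2: not taken
after or edi, 7: edi=20480|7=20487
halt.

20487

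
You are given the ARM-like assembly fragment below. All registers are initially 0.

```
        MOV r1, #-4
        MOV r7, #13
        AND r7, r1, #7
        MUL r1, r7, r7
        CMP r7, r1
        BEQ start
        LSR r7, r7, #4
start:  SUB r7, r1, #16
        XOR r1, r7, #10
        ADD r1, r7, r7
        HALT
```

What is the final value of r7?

after MOV r1, #-4: r1=-4
after MOV r7, #13: r7=13
after AND r7, r1, #7: r7=(-4)&7=4
after MUL r1, r7, r7: r1=4*4=16
CMP r7, r1  (cmp 4,16)
BEQ start: not taken
after LSR r7, r7, #4: r7=4>>4=0
after SUB r7, r1, #16: r7=16-16=0
after XOR r1, r7, #10: r1=0^10=10
after ADD r1, r7, r7: r1=0+0=0
halt.

0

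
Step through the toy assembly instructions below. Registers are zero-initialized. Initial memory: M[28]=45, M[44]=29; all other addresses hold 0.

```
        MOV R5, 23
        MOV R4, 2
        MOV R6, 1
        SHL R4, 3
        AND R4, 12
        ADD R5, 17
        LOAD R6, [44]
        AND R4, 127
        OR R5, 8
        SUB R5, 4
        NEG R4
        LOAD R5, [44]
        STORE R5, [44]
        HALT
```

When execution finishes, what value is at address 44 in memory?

29

after MOV R5, 23: R5=23
after MOV R4, 2: R4=2
after MOV R6, 1: R6=1
after SHL R4, 3: R4=2<<3=16
after AND R4, 12: R4=16&12=0
after ADD R5, 17: R5=23+17=40
after LOAD R6, [44]: R6=M[44]=29
after AND R4, 127: R4=0&127=0
after OR R5, 8: R5=40|8=40
after SUB R5, 4: R5=40-4=36
after NEG R4: R4=-(0)=0
after LOAD R5, [44]: R5=M[44]=29
STORE R5, [44] → M[44]=29
halt.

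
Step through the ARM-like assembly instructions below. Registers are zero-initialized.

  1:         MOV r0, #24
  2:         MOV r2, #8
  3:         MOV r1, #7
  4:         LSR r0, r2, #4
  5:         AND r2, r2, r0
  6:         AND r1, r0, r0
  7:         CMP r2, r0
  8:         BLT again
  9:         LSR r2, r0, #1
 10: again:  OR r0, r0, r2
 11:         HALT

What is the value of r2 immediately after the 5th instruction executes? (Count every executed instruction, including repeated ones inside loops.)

0

MOV r0, #24 → r0=24
MOV r2, #8 → r2=8
MOV r1, #7 → r1=7
LSR r0, r2, #4 → r0=8>>4=0
AND r2, r2, r0 → r2=8&0=0
After step 5: r2 = 0.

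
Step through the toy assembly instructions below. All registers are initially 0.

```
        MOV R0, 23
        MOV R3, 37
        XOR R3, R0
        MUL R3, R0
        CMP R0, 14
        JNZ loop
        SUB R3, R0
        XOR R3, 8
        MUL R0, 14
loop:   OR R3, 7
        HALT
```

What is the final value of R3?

after MOV R0, 23: R0=23
after MOV R3, 37: R3=37
after XOR R3, R0: R3=37^23=50
after MUL R3, R0: R3=50*23=1150
CMP R0, 14  (cmp 23,14)
JNZ loop: taken
after OR R3, 7: R3=1150|7=1151
halt.

1151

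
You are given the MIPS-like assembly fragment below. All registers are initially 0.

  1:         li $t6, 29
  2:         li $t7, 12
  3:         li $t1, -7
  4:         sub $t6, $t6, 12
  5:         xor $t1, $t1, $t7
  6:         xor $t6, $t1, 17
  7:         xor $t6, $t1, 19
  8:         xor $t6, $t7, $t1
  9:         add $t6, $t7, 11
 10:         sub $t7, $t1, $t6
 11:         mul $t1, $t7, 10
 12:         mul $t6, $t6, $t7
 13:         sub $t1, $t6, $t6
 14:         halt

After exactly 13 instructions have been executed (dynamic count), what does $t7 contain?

$t6=29
$t7=12
$t1=-7
$t6=29-12=17
$t1=(-7)^12=-11
$t6=(-11)^17=-28
$t6=(-11)^19=-26
$t6=12^(-11)=-7
$t6=12+11=23
$t7=(-11)-23=-34
$t1=(-34)*10=-340
$t6=23*(-34)=-782
$t1=(-782)-(-782)=0
After step 13: $t7 = -34.

-34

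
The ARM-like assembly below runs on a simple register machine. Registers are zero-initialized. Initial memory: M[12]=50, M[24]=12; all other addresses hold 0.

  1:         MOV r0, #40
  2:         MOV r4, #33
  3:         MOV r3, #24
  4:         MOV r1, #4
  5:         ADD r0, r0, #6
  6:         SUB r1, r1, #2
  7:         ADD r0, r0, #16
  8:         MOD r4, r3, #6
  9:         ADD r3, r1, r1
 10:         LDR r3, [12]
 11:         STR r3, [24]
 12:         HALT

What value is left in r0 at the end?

62

after MOV r0, #40: r0=40
after MOV r4, #33: r4=33
after MOV r3, #24: r3=24
after MOV r1, #4: r1=4
after ADD r0, r0, #6: r0=40+6=46
after SUB r1, r1, #2: r1=4-2=2
after ADD r0, r0, #16: r0=46+16=62
after MOD r4, r3, #6: r4=24%6=0
after ADD r3, r1, r1: r3=2+2=4
after LDR r3, [12]: r3=M[12]=50
STR r3, [24] → M[24]=50
halt.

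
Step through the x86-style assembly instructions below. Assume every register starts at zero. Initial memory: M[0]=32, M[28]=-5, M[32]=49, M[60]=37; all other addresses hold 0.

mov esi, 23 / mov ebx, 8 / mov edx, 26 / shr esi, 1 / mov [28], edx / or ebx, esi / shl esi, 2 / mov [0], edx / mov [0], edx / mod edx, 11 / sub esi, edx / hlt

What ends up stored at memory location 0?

mov esi, 23 → esi=23
mov ebx, 8 → ebx=8
mov edx, 26 → edx=26
shr esi, 1 → esi=23>>1=11
mov [28], edx → M[28]=26
or ebx, esi → ebx=8|11=11
shl esi, 2 → esi=11<<2=44
mov [0], edx → M[0]=26
mov [0], edx → M[0]=26
mod edx, 11 → edx=26%11=4
sub esi, edx → esi=44-4=40
halt.

26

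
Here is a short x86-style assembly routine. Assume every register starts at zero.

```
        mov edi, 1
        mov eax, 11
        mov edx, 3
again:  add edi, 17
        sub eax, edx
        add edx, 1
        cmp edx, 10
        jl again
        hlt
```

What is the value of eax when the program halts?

edi=1
eax=11
edx=3
edi=1+17=18
eax=11-3=8
edx=3+1=4
cmp edx, 10  (cmp 4,10)
jl again: taken
edi=18+17=35
eax=8-4=4
edx=4+1=5
cmp edx, 10  (cmp 5,10)
jl again: taken
edi=35+17=52
eax=4-5=-1
edx=5+1=6
cmp edx, 10  (cmp 6,10)
jl again: taken
edi=52+17=69
eax=(-1)-6=-7
edx=6+1=7
cmp edx, 10  (cmp 7,10)
jl again: taken
edi=69+17=86
eax=(-7)-7=-14
edx=7+1=8
cmp edx, 10  (cmp 8,10)
jl again: taken
edi=86+17=103
eax=(-14)-8=-22
edx=8+1=9
cmp edx, 10  (cmp 9,10)
jl again: taken
edi=103+17=120
eax=(-22)-9=-31
edx=9+1=10
cmp edx, 10  (cmp 10,10)
jl again: not taken
halt.

-31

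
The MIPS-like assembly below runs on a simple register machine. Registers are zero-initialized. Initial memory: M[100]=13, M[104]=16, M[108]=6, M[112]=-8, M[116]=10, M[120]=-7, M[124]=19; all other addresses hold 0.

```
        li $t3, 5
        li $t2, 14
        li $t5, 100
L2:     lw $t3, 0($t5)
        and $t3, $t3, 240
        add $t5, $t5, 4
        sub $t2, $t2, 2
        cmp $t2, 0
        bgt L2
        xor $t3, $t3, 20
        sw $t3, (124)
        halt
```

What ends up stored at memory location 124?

4

$t3=5
$t2=14
$t5=100
$t3=M[100]=13
$t3=13&240=0
$t5=100+4=104
$t2=14-2=12
cmp $t2, 0  (cmp 12,0)
bgt L2: taken
$t3=M[104]=16
$t3=16&240=16
$t5=104+4=108
$t2=12-2=10
cmp $t2, 0  (cmp 10,0)
bgt L2: taken
$t3=M[108]=6
$t3=6&240=0
$t5=108+4=112
$t2=10-2=8
cmp $t2, 0  (cmp 8,0)
bgt L2: taken
$t3=M[112]=-8
$t3=(-8)&240=240
$t5=112+4=116
$t2=8-2=6
cmp $t2, 0  (cmp 6,0)
bgt L2: taken
$t3=M[116]=10
$t3=10&240=0
$t5=116+4=120
$t2=6-2=4
cmp $t2, 0  (cmp 4,0)
bgt L2: taken
$t3=M[120]=-7
$t3=(-7)&240=240
$t5=120+4=124
$t2=4-2=2
cmp $t2, 0  (cmp 2,0)
bgt L2: taken
$t3=M[124]=19
$t3=19&240=16
$t5=124+4=128
$t2=2-2=0
cmp $t2, 0  (cmp 0,0)
bgt L2: not taken
$t3=16^20=4
sw $t3, (124) → M[124]=4
halt.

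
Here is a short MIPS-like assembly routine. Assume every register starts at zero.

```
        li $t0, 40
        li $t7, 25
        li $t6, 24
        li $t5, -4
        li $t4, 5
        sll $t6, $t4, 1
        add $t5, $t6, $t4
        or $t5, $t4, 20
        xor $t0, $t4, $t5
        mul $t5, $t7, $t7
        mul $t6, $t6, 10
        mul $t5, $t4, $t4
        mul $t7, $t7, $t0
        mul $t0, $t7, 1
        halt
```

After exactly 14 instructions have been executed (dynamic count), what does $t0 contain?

400

after li $t0, 40: $t0=40
after li $t7, 25: $t7=25
after li $t6, 24: $t6=24
after li $t5, -4: $t5=-4
after li $t4, 5: $t4=5
after sll $t6, $t4, 1: $t6=5<<1=10
after add $t5, $t6, $t4: $t5=10+5=15
after or $t5, $t4, 20: $t5=5|20=21
after xor $t0, $t4, $t5: $t0=5^21=16
after mul $t5, $t7, $t7: $t5=25*25=625
after mul $t6, $t6, 10: $t6=10*10=100
after mul $t5, $t4, $t4: $t5=5*5=25
after mul $t7, $t7, $t0: $t7=25*16=400
after mul $t0, $t7, 1: $t0=400*1=400
After step 14: $t0 = 400.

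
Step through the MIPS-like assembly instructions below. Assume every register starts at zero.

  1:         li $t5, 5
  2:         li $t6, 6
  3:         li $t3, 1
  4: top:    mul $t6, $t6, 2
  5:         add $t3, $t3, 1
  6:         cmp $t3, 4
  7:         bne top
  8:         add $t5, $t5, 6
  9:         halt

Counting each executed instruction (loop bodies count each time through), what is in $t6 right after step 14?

48

after li $t5, 5: $t5=5
after li $t6, 6: $t6=6
after li $t3, 1: $t3=1
after mul $t6, $t6, 2: $t6=6*2=12
after add $t3, $t3, 1: $t3=1+1=2
cmp $t3, 4  (cmp 2,4)
bne top: taken
after mul $t6, $t6, 2: $t6=12*2=24
after add $t3, $t3, 1: $t3=2+1=3
cmp $t3, 4  (cmp 3,4)
bne top: taken
after mul $t6, $t6, 2: $t6=24*2=48
after add $t3, $t3, 1: $t3=3+1=4
cmp $t3, 4  (cmp 4,4)
After step 14: $t6 = 48.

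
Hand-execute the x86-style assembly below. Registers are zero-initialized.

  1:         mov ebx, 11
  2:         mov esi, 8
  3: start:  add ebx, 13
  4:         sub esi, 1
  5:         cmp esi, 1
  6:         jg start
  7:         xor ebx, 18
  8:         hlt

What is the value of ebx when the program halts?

116

ebx=11
esi=8
ebx=11+13=24
esi=8-1=7
cmp esi, 1  (cmp 7,1)
jg start: taken
ebx=24+13=37
esi=7-1=6
cmp esi, 1  (cmp 6,1)
jg start: taken
ebx=37+13=50
esi=6-1=5
cmp esi, 1  (cmp 5,1)
jg start: taken
ebx=50+13=63
esi=5-1=4
cmp esi, 1  (cmp 4,1)
jg start: taken
ebx=63+13=76
esi=4-1=3
cmp esi, 1  (cmp 3,1)
jg start: taken
ebx=76+13=89
esi=3-1=2
cmp esi, 1  (cmp 2,1)
jg start: taken
ebx=89+13=102
esi=2-1=1
cmp esi, 1  (cmp 1,1)
jg start: not taken
ebx=102^18=116
halt.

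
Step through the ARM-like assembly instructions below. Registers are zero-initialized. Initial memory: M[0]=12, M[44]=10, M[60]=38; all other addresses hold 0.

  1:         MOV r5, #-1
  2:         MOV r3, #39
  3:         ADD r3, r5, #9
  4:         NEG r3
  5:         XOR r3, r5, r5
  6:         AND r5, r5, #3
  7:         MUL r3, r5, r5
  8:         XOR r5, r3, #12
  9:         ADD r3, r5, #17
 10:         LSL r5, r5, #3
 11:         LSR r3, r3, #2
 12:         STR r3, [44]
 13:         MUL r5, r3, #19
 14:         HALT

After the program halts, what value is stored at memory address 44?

MOV r5, #-1 → r5=-1
MOV r3, #39 → r3=39
ADD r3, r5, #9 → r3=(-1)+9=8
NEG r3 → r3=-(8)=-8
XOR r3, r5, r5 → r3=(-1)^(-1)=0
AND r5, r5, #3 → r5=(-1)&3=3
MUL r3, r5, r5 → r3=3*3=9
XOR r5, r3, #12 → r5=9^12=5
ADD r3, r5, #17 → r3=5+17=22
LSL r5, r5, #3 → r5=5<<3=40
LSR r3, r3, #2 → r3=22>>2=5
STR r3, [44] → M[44]=5
MUL r5, r3, #19 → r5=5*19=95
halt.

5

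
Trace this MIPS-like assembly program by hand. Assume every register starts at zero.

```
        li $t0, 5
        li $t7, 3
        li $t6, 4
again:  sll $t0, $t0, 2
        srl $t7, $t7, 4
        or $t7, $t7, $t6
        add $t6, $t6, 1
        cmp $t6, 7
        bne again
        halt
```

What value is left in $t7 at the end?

after li $t0, 5: $t0=5
after li $t7, 3: $t7=3
after li $t6, 4: $t6=4
after sll $t0, $t0, 2: $t0=5<<2=20
after srl $t7, $t7, 4: $t7=3>>4=0
after or $t7, $t7, $t6: $t7=0|4=4
after add $t6, $t6, 1: $t6=4+1=5
cmp $t6, 7  (cmp 5,7)
bne again: taken
after sll $t0, $t0, 2: $t0=20<<2=80
after srl $t7, $t7, 4: $t7=4>>4=0
after or $t7, $t7, $t6: $t7=0|5=5
after add $t6, $t6, 1: $t6=5+1=6
cmp $t6, 7  (cmp 6,7)
bne again: taken
after sll $t0, $t0, 2: $t0=80<<2=320
after srl $t7, $t7, 4: $t7=5>>4=0
after or $t7, $t7, $t6: $t7=0|6=6
after add $t6, $t6, 1: $t6=6+1=7
cmp $t6, 7  (cmp 7,7)
bne again: not taken
halt.

6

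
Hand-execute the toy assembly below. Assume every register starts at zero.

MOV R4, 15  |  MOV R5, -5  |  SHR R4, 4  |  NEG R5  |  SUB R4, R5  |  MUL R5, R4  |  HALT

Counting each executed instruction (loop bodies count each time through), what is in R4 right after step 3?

R4=15
R5=-5
R4=15>>4=0
After step 3: R4 = 0.

0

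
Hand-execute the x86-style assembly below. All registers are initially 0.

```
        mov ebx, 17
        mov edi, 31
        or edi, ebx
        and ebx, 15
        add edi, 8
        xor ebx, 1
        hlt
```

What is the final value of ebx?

ebx=17
edi=31
edi=31|17=31
ebx=17&15=1
edi=31+8=39
ebx=1^1=0
halt.

0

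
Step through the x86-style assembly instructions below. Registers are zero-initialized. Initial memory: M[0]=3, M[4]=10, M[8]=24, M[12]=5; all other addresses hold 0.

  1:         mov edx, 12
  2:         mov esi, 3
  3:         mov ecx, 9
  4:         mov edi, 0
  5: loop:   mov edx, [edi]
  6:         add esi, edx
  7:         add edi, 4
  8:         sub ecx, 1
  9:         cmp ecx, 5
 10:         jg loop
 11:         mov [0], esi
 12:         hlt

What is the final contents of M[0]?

after mov edx, 12: edx=12
after mov esi, 3: esi=3
after mov ecx, 9: ecx=9
after mov edi, 0: edi=0
after mov edx, [edi]: edx=M[0]=3
after add esi, edx: esi=3+3=6
after add edi, 4: edi=0+4=4
after sub ecx, 1: ecx=9-1=8
cmp ecx, 5  (cmp 8,5)
jg loop: taken
after mov edx, [edi]: edx=M[4]=10
after add esi, edx: esi=6+10=16
after add edi, 4: edi=4+4=8
after sub ecx, 1: ecx=8-1=7
cmp ecx, 5  (cmp 7,5)
jg loop: taken
after mov edx, [edi]: edx=M[8]=24
after add esi, edx: esi=16+24=40
after add edi, 4: edi=8+4=12
after sub ecx, 1: ecx=7-1=6
cmp ecx, 5  (cmp 6,5)
jg loop: taken
after mov edx, [edi]: edx=M[12]=5
after add esi, edx: esi=40+5=45
after add edi, 4: edi=12+4=16
after sub ecx, 1: ecx=6-1=5
cmp ecx, 5  (cmp 5,5)
jg loop: not taken
mov [0], esi → M[0]=45
halt.

45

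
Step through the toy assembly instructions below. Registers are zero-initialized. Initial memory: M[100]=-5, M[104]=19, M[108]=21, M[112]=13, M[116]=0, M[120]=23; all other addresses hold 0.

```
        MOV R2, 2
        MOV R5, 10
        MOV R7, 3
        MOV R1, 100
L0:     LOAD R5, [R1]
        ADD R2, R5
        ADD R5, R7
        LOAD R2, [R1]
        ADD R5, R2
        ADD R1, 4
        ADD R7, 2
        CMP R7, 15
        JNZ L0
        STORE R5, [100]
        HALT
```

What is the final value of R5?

59

after MOV R2, 2: R2=2
after MOV R5, 10: R5=10
after MOV R7, 3: R7=3
after MOV R1, 100: R1=100
after LOAD R5, [R1]: R5=M[100]=-5
after ADD R2, R5: R2=2+(-5)=-3
after ADD R5, R7: R5=(-5)+3=-2
after LOAD R2, [R1]: R2=M[100]=-5
after ADD R5, R2: R5=(-2)+(-5)=-7
after ADD R1, 4: R1=100+4=104
after ADD R7, 2: R7=3+2=5
CMP R7, 15  (cmp 5,15)
JNZ L0: taken
after LOAD R5, [R1]: R5=M[104]=19
after ADD R2, R5: R2=(-5)+19=14
after ADD R5, R7: R5=19+5=24
after LOAD R2, [R1]: R2=M[104]=19
after ADD R5, R2: R5=24+19=43
after ADD R1, 4: R1=104+4=108
after ADD R7, 2: R7=5+2=7
CMP R7, 15  (cmp 7,15)
JNZ L0: taken
after LOAD R5, [R1]: R5=M[108]=21
after ADD R2, R5: R2=19+21=40
after ADD R5, R7: R5=21+7=28
after LOAD R2, [R1]: R2=M[108]=21
after ADD R5, R2: R5=28+21=49
after ADD R1, 4: R1=108+4=112
after ADD R7, 2: R7=7+2=9
CMP R7, 15  (cmp 9,15)
JNZ L0: taken
after LOAD R5, [R1]: R5=M[112]=13
after ADD R2, R5: R2=21+13=34
after ADD R5, R7: R5=13+9=22
after LOAD R2, [R1]: R2=M[112]=13
after ADD R5, R2: R5=22+13=35
after ADD R1, 4: R1=112+4=116
after ADD R7, 2: R7=9+2=11
CMP R7, 15  (cmp 11,15)
JNZ L0: taken
after LOAD R5, [R1]: R5=M[116]=0
after ADD R2, R5: R2=13+0=13
after ADD R5, R7: R5=0+11=11
after LOAD R2, [R1]: R2=M[116]=0
after ADD R5, R2: R5=11+0=11
after ADD R1, 4: R1=116+4=120
after ADD R7, 2: R7=11+2=13
CMP R7, 15  (cmp 13,15)
JNZ L0: taken
after LOAD R5, [R1]: R5=M[120]=23
after ADD R2, R5: R2=0+23=23
after ADD R5, R7: R5=23+13=36
after LOAD R2, [R1]: R2=M[120]=23
after ADD R5, R2: R5=36+23=59
after ADD R1, 4: R1=120+4=124
after ADD R7, 2: R7=13+2=15
CMP R7, 15  (cmp 15,15)
JNZ L0: not taken
STORE R5, [100] → M[100]=59
halt.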